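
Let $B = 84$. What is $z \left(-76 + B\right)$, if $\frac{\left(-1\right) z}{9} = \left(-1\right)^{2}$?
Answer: $-72$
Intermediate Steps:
$z = -9$ ($z = - 9 \left(-1\right)^{2} = \left(-9\right) 1 = -9$)
$z \left(-76 + B\right) = - 9 \left(-76 + 84\right) = \left(-9\right) 8 = -72$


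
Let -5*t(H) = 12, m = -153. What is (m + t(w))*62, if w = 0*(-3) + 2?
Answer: -48174/5 ≈ -9634.8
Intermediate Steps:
w = 2 (w = 0 + 2 = 2)
t(H) = -12/5 (t(H) = -1/5*12 = -12/5)
(m + t(w))*62 = (-153 - 12/5)*62 = -777/5*62 = -48174/5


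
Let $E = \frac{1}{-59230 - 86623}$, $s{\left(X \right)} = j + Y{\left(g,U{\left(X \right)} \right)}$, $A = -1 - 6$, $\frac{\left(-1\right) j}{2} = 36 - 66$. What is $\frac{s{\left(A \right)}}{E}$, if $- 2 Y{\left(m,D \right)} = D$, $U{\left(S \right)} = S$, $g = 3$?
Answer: $- \frac{18523331}{2} \approx -9.2617 \cdot 10^{6}$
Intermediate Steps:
$j = 60$ ($j = - 2 \left(36 - 66\right) = \left(-2\right) \left(-30\right) = 60$)
$Y{\left(m,D \right)} = - \frac{D}{2}$
$A = -7$ ($A = -1 - 6 = -7$)
$s{\left(X \right)} = 60 - \frac{X}{2}$
$E = - \frac{1}{145853}$ ($E = \frac{1}{-145853} = - \frac{1}{145853} \approx -6.8562 \cdot 10^{-6}$)
$\frac{s{\left(A \right)}}{E} = \frac{60 - - \frac{7}{2}}{- \frac{1}{145853}} = \left(60 + \frac{7}{2}\right) \left(-145853\right) = \frac{127}{2} \left(-145853\right) = - \frac{18523331}{2}$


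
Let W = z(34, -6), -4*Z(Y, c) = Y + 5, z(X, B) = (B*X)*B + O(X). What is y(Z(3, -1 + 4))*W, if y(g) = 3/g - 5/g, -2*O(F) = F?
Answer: 1207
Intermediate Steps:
O(F) = -F/2
z(X, B) = -X/2 + X*B**2 (z(X, B) = (B*X)*B - X/2 = X*B**2 - X/2 = -X/2 + X*B**2)
Z(Y, c) = -5/4 - Y/4 (Z(Y, c) = -(Y + 5)/4 = -(5 + Y)/4 = -5/4 - Y/4)
W = 1207 (W = 34*(-1/2 + (-6)**2) = 34*(-1/2 + 36) = 34*(71/2) = 1207)
y(g) = -2/g
y(Z(3, -1 + 4))*W = -2/(-5/4 - 1/4*3)*1207 = -2/(-5/4 - 3/4)*1207 = -2/(-2)*1207 = -2*(-1/2)*1207 = 1*1207 = 1207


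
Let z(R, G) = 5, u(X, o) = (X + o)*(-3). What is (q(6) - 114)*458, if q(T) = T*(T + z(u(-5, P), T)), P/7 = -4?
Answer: -21984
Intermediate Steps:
P = -28 (P = 7*(-4) = -28)
u(X, o) = -3*X - 3*o
q(T) = T*(5 + T) (q(T) = T*(T + 5) = T*(5 + T))
(q(6) - 114)*458 = (6*(5 + 6) - 114)*458 = (6*11 - 114)*458 = (66 - 114)*458 = -48*458 = -21984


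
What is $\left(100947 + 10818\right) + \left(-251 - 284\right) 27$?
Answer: $97320$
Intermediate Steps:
$\left(100947 + 10818\right) + \left(-251 - 284\right) 27 = 111765 - 14445 = 97320$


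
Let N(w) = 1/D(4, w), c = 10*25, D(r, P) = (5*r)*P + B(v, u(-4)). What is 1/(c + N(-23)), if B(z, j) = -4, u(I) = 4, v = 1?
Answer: 464/115999 ≈ 0.0040000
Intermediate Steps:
D(r, P) = -4 + 5*P*r (D(r, P) = (5*r)*P - 4 = 5*P*r - 4 = -4 + 5*P*r)
c = 250
N(w) = 1/(-4 + 20*w) (N(w) = 1/(-4 + 5*w*4) = 1/(-4 + 20*w))
1/(c + N(-23)) = 1/(250 + 1/(4*(-1 + 5*(-23)))) = 1/(250 + 1/(4*(-1 - 115))) = 1/(250 + (¼)/(-116)) = 1/(250 + (¼)*(-1/116)) = 1/(250 - 1/464) = 1/(115999/464) = 464/115999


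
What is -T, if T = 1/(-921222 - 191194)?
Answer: 1/1112416 ≈ 8.9894e-7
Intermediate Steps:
T = -1/1112416 (T = 1/(-1112416) = -1/1112416 ≈ -8.9894e-7)
-T = -1*(-1/1112416) = 1/1112416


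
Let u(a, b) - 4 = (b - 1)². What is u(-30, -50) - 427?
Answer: 2178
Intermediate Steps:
u(a, b) = 4 + (-1 + b)² (u(a, b) = 4 + (b - 1)² = 4 + (-1 + b)²)
u(-30, -50) - 427 = (4 + (-1 - 50)²) - 427 = (4 + (-51)²) - 427 = (4 + 2601) - 427 = 2605 - 427 = 2178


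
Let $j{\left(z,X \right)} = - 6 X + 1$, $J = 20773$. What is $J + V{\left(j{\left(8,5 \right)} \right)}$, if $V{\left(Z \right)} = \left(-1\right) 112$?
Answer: $20661$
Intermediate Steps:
$j{\left(z,X \right)} = 1 - 6 X$
$V{\left(Z \right)} = -112$
$J + V{\left(j{\left(8,5 \right)} \right)} = 20773 - 112 = 20661$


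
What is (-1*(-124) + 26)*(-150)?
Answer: -22500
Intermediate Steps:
(-1*(-124) + 26)*(-150) = (124 + 26)*(-150) = 150*(-150) = -22500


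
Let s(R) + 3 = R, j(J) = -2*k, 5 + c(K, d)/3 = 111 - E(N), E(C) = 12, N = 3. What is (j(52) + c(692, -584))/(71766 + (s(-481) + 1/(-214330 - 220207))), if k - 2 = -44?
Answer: 53013514/10324888811 ≈ 0.0051345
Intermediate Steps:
k = -42 (k = 2 - 44 = -42)
c(K, d) = 282 (c(K, d) = -15 + 3*(111 - 1*12) = -15 + 3*(111 - 12) = -15 + 3*99 = -15 + 297 = 282)
j(J) = 84 (j(J) = -2*(-42) = 84)
s(R) = -3 + R
(j(52) + c(692, -584))/(71766 + (s(-481) + 1/(-214330 - 220207))) = (84 + 282)/(71766 + ((-3 - 481) + 1/(-214330 - 220207))) = 366/(71766 + (-484 + 1/(-434537))) = 366/(71766 + (-484 - 1/434537)) = 366/(71766 - 210315909/434537) = 366/(30974666433/434537) = 366*(434537/30974666433) = 53013514/10324888811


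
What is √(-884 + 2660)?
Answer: 4*√111 ≈ 42.143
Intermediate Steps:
√(-884 + 2660) = √1776 = 4*√111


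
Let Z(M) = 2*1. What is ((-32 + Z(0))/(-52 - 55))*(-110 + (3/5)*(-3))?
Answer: -3354/107 ≈ -31.346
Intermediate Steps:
Z(M) = 2
((-32 + Z(0))/(-52 - 55))*(-110 + (3/5)*(-3)) = ((-32 + 2)/(-52 - 55))*(-110 + (3/5)*(-3)) = (-30/(-107))*(-110 + (3*(⅕))*(-3)) = (-30*(-1/107))*(-110 + (⅗)*(-3)) = 30*(-110 - 9/5)/107 = (30/107)*(-559/5) = -3354/107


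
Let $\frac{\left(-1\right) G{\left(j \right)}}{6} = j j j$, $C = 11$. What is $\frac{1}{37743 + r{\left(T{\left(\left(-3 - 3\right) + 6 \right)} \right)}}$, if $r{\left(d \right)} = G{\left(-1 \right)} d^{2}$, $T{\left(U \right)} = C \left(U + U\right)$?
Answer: $\frac{1}{37743} \approx 2.6495 \cdot 10^{-5}$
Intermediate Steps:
$G{\left(j \right)} = - 6 j^{3}$ ($G{\left(j \right)} = - 6 j j j = - 6 j^{2} j = - 6 j^{3}$)
$T{\left(U \right)} = 22 U$ ($T{\left(U \right)} = 11 \left(U + U\right) = 11 \cdot 2 U = 22 U$)
$r{\left(d \right)} = 6 d^{2}$ ($r{\left(d \right)} = - 6 \left(-1\right)^{3} d^{2} = \left(-6\right) \left(-1\right) d^{2} = 6 d^{2}$)
$\frac{1}{37743 + r{\left(T{\left(\left(-3 - 3\right) + 6 \right)} \right)}} = \frac{1}{37743 + 6 \left(22 \left(\left(-3 - 3\right) + 6\right)\right)^{2}} = \frac{1}{37743 + 6 \left(22 \left(-6 + 6\right)\right)^{2}} = \frac{1}{37743 + 6 \left(22 \cdot 0\right)^{2}} = \frac{1}{37743 + 6 \cdot 0^{2}} = \frac{1}{37743 + 6 \cdot 0} = \frac{1}{37743 + 0} = \frac{1}{37743}$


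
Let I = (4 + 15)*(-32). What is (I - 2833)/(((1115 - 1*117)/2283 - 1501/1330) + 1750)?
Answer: -549906210/279557003 ≈ -1.9671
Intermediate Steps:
I = -608 (I = 19*(-32) = -608)
(I - 2833)/(((1115 - 1*117)/2283 - 1501/1330) + 1750) = (-608 - 2833)/(((1115 - 1*117)/2283 - 1501/1330) + 1750) = -3441/(((1115 - 117)*(1/2283) - 1501*1/1330) + 1750) = -3441/((998*(1/2283) - 79/70) + 1750) = -3441/((998/2283 - 79/70) + 1750) = -3441/(-110497/159810 + 1750) = -3441/279557003/159810 = -3441*159810/279557003 = -549906210/279557003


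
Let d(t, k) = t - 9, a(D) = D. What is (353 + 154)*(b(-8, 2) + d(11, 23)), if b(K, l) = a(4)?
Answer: 3042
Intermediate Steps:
b(K, l) = 4
d(t, k) = -9 + t
(353 + 154)*(b(-8, 2) + d(11, 23)) = (353 + 154)*(4 + (-9 + 11)) = 507*(4 + 2) = 507*6 = 3042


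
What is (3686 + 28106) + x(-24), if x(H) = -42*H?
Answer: 32800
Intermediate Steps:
(3686 + 28106) + x(-24) = (3686 + 28106) - 42*(-24) = 31792 + 1008 = 32800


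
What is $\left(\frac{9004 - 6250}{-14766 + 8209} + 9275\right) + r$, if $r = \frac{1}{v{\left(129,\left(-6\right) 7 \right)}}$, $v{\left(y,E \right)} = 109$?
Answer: $\frac{6628669446}{714713} \approx 9274.6$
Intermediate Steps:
$r = \frac{1}{109} \approx 0.0091743$
$\left(\frac{9004 - 6250}{-14766 + 8209} + 9275\right) + r = \left(\frac{9004 - 6250}{-14766 + 8209} + 9275\right) + \frac{1}{109} = \left(\frac{2754}{-6557} + 9275\right) + \frac{1}{109} = \left(2754 \left(- \frac{1}{6557}\right) + 9275\right) + \frac{1}{109} = \left(- \frac{2754}{6557} + 9275\right) + \frac{1}{109} = \frac{60813421}{6557} + \frac{1}{109} = \frac{6628669446}{714713}$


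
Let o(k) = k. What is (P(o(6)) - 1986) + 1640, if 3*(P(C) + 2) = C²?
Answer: -336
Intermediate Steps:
P(C) = -2 + C²/3
(P(o(6)) - 1986) + 1640 = ((-2 + (⅓)*6²) - 1986) + 1640 = ((-2 + (⅓)*36) - 1986) + 1640 = ((-2 + 12) - 1986) + 1640 = (10 - 1986) + 1640 = -1976 + 1640 = -336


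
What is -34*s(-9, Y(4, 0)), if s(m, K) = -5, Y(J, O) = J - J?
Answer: 170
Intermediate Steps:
Y(J, O) = 0
-34*s(-9, Y(4, 0)) = -34*(-5) = 170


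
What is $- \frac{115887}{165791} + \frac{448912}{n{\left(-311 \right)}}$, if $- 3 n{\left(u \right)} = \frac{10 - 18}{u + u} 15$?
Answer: $- \frac{5786588599663}{828955} \approx -6.9806 \cdot 10^{6}$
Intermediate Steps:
$n{\left(u \right)} = \frac{20}{u}$ ($n{\left(u \right)} = - \frac{\frac{10 - 18}{u + u} 15}{3} = - \frac{- \frac{8}{2 u} 15}{3} = - \frac{- 8 \frac{1}{2 u} 15}{3} = - \frac{- \frac{4}{u} 15}{3} = - \frac{\left(-60\right) \frac{1}{u}}{3} = \frac{20}{u}$)
$- \frac{115887}{165791} + \frac{448912}{n{\left(-311 \right)}} = - \frac{115887}{165791} + \frac{448912}{20 \frac{1}{-311}} = \left(-115887\right) \frac{1}{165791} + \frac{448912}{20 \left(- \frac{1}{311}\right)} = - \frac{115887}{165791} + \frac{448912}{- \frac{20}{311}} = - \frac{115887}{165791} + 448912 \left(- \frac{311}{20}\right) = - \frac{115887}{165791} - \frac{34902908}{5} = - \frac{5786588599663}{828955}$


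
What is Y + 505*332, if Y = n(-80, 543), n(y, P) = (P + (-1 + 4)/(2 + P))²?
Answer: 137378511344/297025 ≈ 4.6252e+5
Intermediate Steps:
n(y, P) = (P + 3/(2 + P))²
Y = 87579299844/297025 (Y = (3 + 543² + 2*543)²/(2 + 543)² = (3 + 294849 + 1086)²/545² = (1/297025)*295938² = (1/297025)*87579299844 = 87579299844/297025 ≈ 2.9486e+5)
Y + 505*332 = 87579299844/297025 + 505*332 = 87579299844/297025 + 167660 = 137378511344/297025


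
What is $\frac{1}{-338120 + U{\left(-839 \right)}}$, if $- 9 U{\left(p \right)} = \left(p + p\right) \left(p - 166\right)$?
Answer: $- \frac{3}{1576490} \approx -1.903 \cdot 10^{-6}$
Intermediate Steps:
$U{\left(p \right)} = - \frac{2 p \left(-166 + p\right)}{9}$ ($U{\left(p \right)} = - \frac{\left(p + p\right) \left(p - 166\right)}{9} = - \frac{2 p \left(-166 + p\right)}{9}$)
$\frac{1}{-338120 + U{\left(-839 \right)}} = \frac{1}{-338120 + \frac{2}{9} \left(-839\right) \left(166 - -839\right)} = \frac{1}{-338120 + \frac{2}{9} \left(-839\right) \left(166 + 839\right)} = \frac{1}{-338120 + \frac{2}{9} \left(-839\right) 1005} = \frac{1}{-338120 - \frac{562130}{3}} = \frac{1}{- \frac{1576490}{3}} = - \frac{3}{1576490}$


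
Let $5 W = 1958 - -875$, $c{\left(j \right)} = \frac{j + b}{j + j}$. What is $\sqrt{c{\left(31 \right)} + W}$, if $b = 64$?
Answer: $\frac{3 \sqrt{6066390}}{310} \approx 23.836$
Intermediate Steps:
$c{\left(j \right)} = \frac{64 + j}{2 j}$ ($c{\left(j \right)} = \frac{j + 64}{j + j} = \frac{64 + j}{2 j}$)
$W = \frac{2833}{5}$ ($W = \frac{1958 - -875}{5} = \frac{1958 + 875}{5} = \frac{1}{5} \cdot 2833 = \frac{2833}{5} \approx 566.6$)
$\sqrt{c{\left(31 \right)} + W} = \sqrt{\frac{64 + 31}{2 \cdot 31} + \frac{2833}{5}} = \sqrt{\frac{1}{2} \cdot \frac{1}{31} \cdot 95 + \frac{2833}{5}} = \sqrt{\frac{95}{62} + \frac{2833}{5}} = \sqrt{\frac{176121}{310}} = \frac{3 \sqrt{6066390}}{310}$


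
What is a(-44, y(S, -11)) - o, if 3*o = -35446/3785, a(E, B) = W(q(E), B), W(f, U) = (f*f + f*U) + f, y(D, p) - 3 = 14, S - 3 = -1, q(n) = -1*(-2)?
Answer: 489646/11355 ≈ 43.122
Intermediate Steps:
q(n) = 2
S = 2 (S = 3 - 1 = 2)
y(D, p) = 17 (y(D, p) = 3 + 14 = 17)
W(f, U) = f + f² + U*f (W(f, U) = (f² + U*f) + f = f + f² + U*f)
a(E, B) = 6 + 2*B (a(E, B) = 2*(1 + B + 2) = 2*(3 + B) = 6 + 2*B)
o = -35446/11355 (o = (-35446/3785)/3 = (-35446*1/3785)/3 = (⅓)*(-35446/3785) = -35446/11355 ≈ -3.1216)
a(-44, y(S, -11)) - o = (6 + 2*17) - 1*(-35446/11355) = (6 + 34) + 35446/11355 = 40 + 35446/11355 = 489646/11355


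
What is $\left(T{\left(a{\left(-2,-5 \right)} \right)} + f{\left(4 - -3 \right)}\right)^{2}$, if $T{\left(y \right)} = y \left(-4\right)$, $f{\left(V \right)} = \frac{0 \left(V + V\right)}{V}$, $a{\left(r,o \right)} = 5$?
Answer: $400$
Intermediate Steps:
$f{\left(V \right)} = 0$ ($f{\left(V \right)} = \frac{0 \cdot 2 V}{V} = \frac{0}{V} = 0$)
$T{\left(y \right)} = - 4 y$
$\left(T{\left(a{\left(-2,-5 \right)} \right)} + f{\left(4 - -3 \right)}\right)^{2} = \left(\left(-4\right) 5 + 0\right)^{2} = \left(-20 + 0\right)^{2} = \left(-20\right)^{2} = 400$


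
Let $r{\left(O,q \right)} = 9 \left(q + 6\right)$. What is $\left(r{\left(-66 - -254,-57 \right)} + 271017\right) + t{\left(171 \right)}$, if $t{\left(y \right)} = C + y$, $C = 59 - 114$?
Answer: $270674$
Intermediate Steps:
$C = -55$ ($C = 59 - 114 = -55$)
$t{\left(y \right)} = -55 + y$
$r{\left(O,q \right)} = 54 + 9 q$ ($r{\left(O,q \right)} = 9 \left(6 + q\right) = 54 + 9 q$)
$\left(r{\left(-66 - -254,-57 \right)} + 271017\right) + t{\left(171 \right)} = \left(\left(54 + 9 \left(-57\right)\right) + 271017\right) + \left(-55 + 171\right) = \left(\left(54 - 513\right) + 271017\right) + 116 = \left(-459 + 271017\right) + 116 = 270558 + 116 = 270674$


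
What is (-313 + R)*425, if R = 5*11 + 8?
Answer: -106250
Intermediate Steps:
R = 63 (R = 55 + 8 = 63)
(-313 + R)*425 = (-313 + 63)*425 = -250*425 = -106250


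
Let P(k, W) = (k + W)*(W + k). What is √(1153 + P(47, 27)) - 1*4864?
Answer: -4864 + √6629 ≈ -4782.6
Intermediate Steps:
P(k, W) = (W + k)² (P(k, W) = (W + k)*(W + k) = (W + k)²)
√(1153 + P(47, 27)) - 1*4864 = √(1153 + (27 + 47)²) - 1*4864 = √(1153 + 74²) - 4864 = √(1153 + 5476) - 4864 = √6629 - 4864 = -4864 + √6629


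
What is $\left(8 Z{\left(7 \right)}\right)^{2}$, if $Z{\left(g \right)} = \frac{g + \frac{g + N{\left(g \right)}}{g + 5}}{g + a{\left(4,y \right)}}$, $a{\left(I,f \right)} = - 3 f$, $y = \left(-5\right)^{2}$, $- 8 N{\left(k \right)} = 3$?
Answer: $\frac{525625}{665856} \approx 0.7894$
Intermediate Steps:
$N{\left(k \right)} = - \frac{3}{8}$ ($N{\left(k \right)} = \left(- \frac{1}{8}\right) 3 = - \frac{3}{8}$)
$y = 25$
$Z{\left(g \right)} = \frac{g + \frac{- \frac{3}{8} + g}{5 + g}}{-75 + g}$ ($Z{\left(g \right)} = \frac{g + \frac{g - \frac{3}{8}}{g + 5}}{g - 75} = \frac{g + \frac{- \frac{3}{8} + g}{5 + g}}{g - 75} = \frac{g + \frac{- \frac{3}{8} + g}{5 + g}}{-75 + g}$)
$\left(8 Z{\left(7 \right)}\right)^{2} = \left(8 \frac{\frac{3}{8} - 7^{2} - 42}{375 - 7^{2} + 70 \cdot 7}\right)^{2} = \left(8 \frac{\frac{3}{8} - 49 - 42}{375 - 49 + 490}\right)^{2} = \left(8 \cdot \frac{1}{816} \left(- \frac{725}{8}\right)\right)^{2} = \left(8 \left(- \frac{725}{6528}\right)\right)^{2} = \left(- \frac{725}{816}\right)^{2} = \frac{525625}{665856}$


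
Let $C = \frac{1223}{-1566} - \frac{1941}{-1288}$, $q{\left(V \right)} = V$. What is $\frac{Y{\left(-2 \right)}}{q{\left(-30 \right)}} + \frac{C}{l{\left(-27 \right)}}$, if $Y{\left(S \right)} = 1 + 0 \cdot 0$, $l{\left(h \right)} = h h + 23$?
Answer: $- \frac{122738213}{3791975040} \approx -0.032368$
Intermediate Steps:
$l{\left(h \right)} = 23 + h^{2}$ ($l{\left(h \right)} = h^{2} + 23 = 23 + h^{2}$)
$C = \frac{732191}{1008504}$ ($C = 1223 \left(- \frac{1}{1566}\right) - - \frac{1941}{1288} = - \frac{1223}{1566} + \frac{1941}{1288} = \frac{732191}{1008504} \approx 0.72602$)
$Y{\left(S \right)} = 1$ ($Y{\left(S \right)} = 1 + 0 = 1$)
$\frac{Y{\left(-2 \right)}}{q{\left(-30 \right)}} + \frac{C}{l{\left(-27 \right)}} = 1 \frac{1}{-30} + \frac{732191}{1008504 \left(23 + \left(-27\right)^{2}\right)} = 1 \left(- \frac{1}{30}\right) + \frac{732191}{1008504 \left(23 + 729\right)} = - \frac{1}{30} + \frac{732191}{1008504 \cdot 752} = - \frac{1}{30} + \frac{732191}{1008504} \cdot \frac{1}{752} = - \frac{1}{30} + \frac{732191}{758395008} = - \frac{122738213}{3791975040}$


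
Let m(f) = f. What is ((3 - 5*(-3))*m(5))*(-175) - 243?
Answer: -15993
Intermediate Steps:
((3 - 5*(-3))*m(5))*(-175) - 243 = ((3 - 5*(-3))*5)*(-175) - 243 = ((3 + 15)*5)*(-175) - 243 = (18*5)*(-175) - 243 = 90*(-175) - 243 = -15750 - 243 = -15993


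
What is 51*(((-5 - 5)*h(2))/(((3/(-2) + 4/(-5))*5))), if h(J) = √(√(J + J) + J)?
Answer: 2040/23 ≈ 88.696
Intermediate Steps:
h(J) = √(J + √2*√J) (h(J) = √(√(2*J) + J) = √(√2*√J + J) = √(J + √2*√J))
51*(((-5 - 5)*h(2))/(((3/(-2) + 4/(-5))*5))) = 51*(((-5 - 5)*√(2 + √2*√2))/(((3/(-2) + 4/(-5))*5))) = 51*((-10*√(2 + 2))/(((3*(-½) + 4*(-⅕))*5))) = 51*((-10*√4)/(((-3/2 - ⅘)*5))) = 51*((-10*2)/((-23/10*5))) = 51*(-20/(-23/2)) = 51*(-20*(-2/23)) = 51*(40/23) = 2040/23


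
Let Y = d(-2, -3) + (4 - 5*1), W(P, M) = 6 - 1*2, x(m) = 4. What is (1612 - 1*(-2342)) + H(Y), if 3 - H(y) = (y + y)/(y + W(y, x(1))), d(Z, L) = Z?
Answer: 3963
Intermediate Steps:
W(P, M) = 4 (W(P, M) = 6 - 2 = 4)
Y = -3 (Y = -2 + (4 - 5*1) = -2 + (4 - 5) = -2 - 1 = -3)
H(y) = 3 - 2*y/(4 + y) (H(y) = 3 - (y + y)/(y + 4) = 3 - 2*y/(4 + y))
(1612 - 1*(-2342)) + H(Y) = (1612 - 1*(-2342)) + (12 - 3)/(4 - 3) = (1612 + 2342) + 9/1 = 3954 + 1*9 = 3954 + 9 = 3963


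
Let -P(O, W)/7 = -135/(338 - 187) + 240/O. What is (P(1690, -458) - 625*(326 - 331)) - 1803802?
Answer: -45951342026/25519 ≈ -1.8007e+6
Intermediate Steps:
P(O, W) = 945/151 - 1680/O (P(O, W) = -7*(-135/(338 - 187) + 240/O) = -7*(-135/151 + 240/O) = 945/151 - 1680/O)
(P(1690, -458) - 625*(326 - 331)) - 1803802 = ((945/151 - 1680/1690) - 625*(326 - 331)) - 1803802 = ((945/151 - 1680*1/1690) - 625*(-5)) - 1803802 = ((945/151 - 168/169) + 3125) - 1803802 = (134337/25519 + 3125) - 1803802 = 79881212/25519 - 1803802 = -45951342026/25519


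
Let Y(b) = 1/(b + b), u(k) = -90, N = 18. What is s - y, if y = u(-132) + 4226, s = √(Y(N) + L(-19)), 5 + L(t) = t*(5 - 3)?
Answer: -4136 + I*√1547/6 ≈ -4136.0 + 6.5553*I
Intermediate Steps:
Y(b) = 1/(2*b)
L(t) = -5 + 2*t (L(t) = -5 + t*(5 - 3) = -5 + t*2 = -5 + 2*t)
s = I*√1547/6 (s = √((½)/18 + (-5 + 2*(-19))) = √((½)*(1/18) + (-5 - 38)) = √(1/36 - 43) = √(-1547/36) = I*√1547/6 ≈ 6.5553*I)
y = 4136 (y = -90 + 4226 = 4136)
s - y = I*√1547/6 - 1*4136 = I*√1547/6 - 4136 = -4136 + I*√1547/6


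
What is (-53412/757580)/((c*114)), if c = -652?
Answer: 4451/4692450520 ≈ 9.4854e-7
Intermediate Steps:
(-53412/757580)/((c*114)) = (-53412/757580)/((-652*114)) = -53412*1/757580/(-74328) = -13353/189395*(-1/74328) = 4451/4692450520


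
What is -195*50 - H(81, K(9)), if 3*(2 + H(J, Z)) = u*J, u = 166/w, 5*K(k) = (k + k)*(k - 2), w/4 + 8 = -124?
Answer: -857077/88 ≈ -9739.5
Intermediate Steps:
w = -528 (w = -32 + 4*(-124) = -32 - 496 = -528)
K(k) = 2*k*(-2 + k)/5 (K(k) = ((k + k)*(k - 2))/5 = ((2*k)*(-2 + k))/5 = (2*k*(-2 + k))/5 = 2*k*(-2 + k)/5)
u = -83/264 (u = 166/(-528) = 166*(-1/528) = -83/264 ≈ -0.31439)
H(J, Z) = -2 - 83*J/792 (H(J, Z) = -2 + (-83*J/264)/3 = -2 - 83*J/792)
-195*50 - H(81, K(9)) = -195*50 - (-2 - 83/792*81) = -9750 - (-2 - 747/88) = -9750 - 1*(-923/88) = -9750 + 923/88 = -857077/88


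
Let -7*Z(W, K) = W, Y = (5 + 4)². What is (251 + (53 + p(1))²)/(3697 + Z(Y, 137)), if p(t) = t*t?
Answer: 22169/25798 ≈ 0.85933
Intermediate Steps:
p(t) = t²
Y = 81 (Y = 9² = 81)
Z(W, K) = -W/7
(251 + (53 + p(1))²)/(3697 + Z(Y, 137)) = (251 + (53 + 1²)²)/(3697 - ⅐*81) = (251 + (53 + 1)²)/(3697 - 81/7) = (251 + 54²)/(25798/7) = (251 + 2916)*(7/25798) = 3167*(7/25798) = 22169/25798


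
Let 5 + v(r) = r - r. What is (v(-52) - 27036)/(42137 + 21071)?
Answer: -27041/63208 ≈ -0.42781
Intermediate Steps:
v(r) = -5 (v(r) = -5 + (r - r) = -5 + 0 = -5)
(v(-52) - 27036)/(42137 + 21071) = (-5 - 27036)/(42137 + 21071) = -27041/63208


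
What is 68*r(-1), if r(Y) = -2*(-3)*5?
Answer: 2040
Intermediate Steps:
r(Y) = 30 (r(Y) = 6*5 = 30)
68*r(-1) = 68*30 = 2040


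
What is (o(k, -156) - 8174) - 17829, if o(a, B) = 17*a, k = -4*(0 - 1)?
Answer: -25935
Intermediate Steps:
k = 4 (k = -4*(-1) = 4)
(o(k, -156) - 8174) - 17829 = (17*4 - 8174) - 17829 = (68 - 8174) - 17829 = -8106 - 17829 = -25935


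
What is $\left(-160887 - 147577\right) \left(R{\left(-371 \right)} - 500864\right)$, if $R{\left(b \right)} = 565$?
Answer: $154324230736$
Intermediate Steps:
$\left(-160887 - 147577\right) \left(R{\left(-371 \right)} - 500864\right) = \left(-160887 - 147577\right) \left(565 - 500864\right) = \left(-308464\right) \left(-500299\right) = 154324230736$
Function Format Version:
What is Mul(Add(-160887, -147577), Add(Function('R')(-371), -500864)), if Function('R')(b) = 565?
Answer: 154324230736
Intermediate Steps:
Mul(Add(-160887, -147577), Add(Function('R')(-371), -500864)) = Mul(Add(-160887, -147577), Add(565, -500864)) = Mul(-308464, -500299) = 154324230736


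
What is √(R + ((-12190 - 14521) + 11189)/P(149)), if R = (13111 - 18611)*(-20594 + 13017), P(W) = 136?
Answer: √48174434063/34 ≈ 6455.5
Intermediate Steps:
R = 41673500 (R = -5500*(-7577) = 41673500)
√(R + ((-12190 - 14521) + 11189)/P(149)) = √(41673500 + ((-12190 - 14521) + 11189)/136) = √(41673500 + (-26711 + 11189)*(1/136)) = √(41673500 - 15522*1/136) = √(41673500 - 7761/68) = √(2833790239/68) = √48174434063/34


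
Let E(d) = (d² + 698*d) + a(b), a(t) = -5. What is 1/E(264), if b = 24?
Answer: 1/253963 ≈ 3.9376e-6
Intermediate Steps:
E(d) = -5 + d² + 698*d (E(d) = (d² + 698*d) - 5 = -5 + d² + 698*d)
1/E(264) = 1/(-5 + 264² + 698*264) = 1/(-5 + 69696 + 184272) = 1/253963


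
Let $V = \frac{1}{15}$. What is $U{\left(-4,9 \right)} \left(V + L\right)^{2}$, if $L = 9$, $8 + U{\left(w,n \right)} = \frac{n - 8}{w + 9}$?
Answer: $- \frac{240448}{375} \approx -641.19$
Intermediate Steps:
$U{\left(w,n \right)} = -8 + \frac{-8 + n}{9 + w}$ ($U{\left(w,n \right)} = -8 + \frac{n - 8}{w + 9} = -8 + \frac{-8 + n}{9 + w}$)
$V = \frac{1}{15} \approx 0.066667$
$U{\left(-4,9 \right)} \left(V + L\right)^{2} = \frac{-80 + 9 - -32}{9 - 4} \left(\frac{1}{15} + 9\right)^{2} = \frac{-80 + 9 + 32}{5} \left(\frac{136}{15}\right)^{2} = \frac{1}{5} \left(-39\right) \frac{18496}{225} = \left(- \frac{39}{5}\right) \frac{18496}{225} = - \frac{240448}{375}$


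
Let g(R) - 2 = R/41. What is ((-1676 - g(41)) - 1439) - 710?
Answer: -3828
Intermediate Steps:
g(R) = 2 + R/41
((-1676 - g(41)) - 1439) - 710 = ((-1676 - (2 + (1/41)*41)) - 1439) - 710 = ((-1676 - (2 + 1)) - 1439) - 710 = ((-1676 - 1*3) - 1439) - 710 = ((-1676 - 3) - 1439) - 710 = (-1679 - 1439) - 710 = -3118 - 710 = -3828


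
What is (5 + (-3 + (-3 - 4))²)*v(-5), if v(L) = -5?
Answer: -525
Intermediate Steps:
(5 + (-3 + (-3 - 4))²)*v(-5) = (5 + (-3 + (-3 - 4))²)*(-5) = (5 + (-3 - 7)²)*(-5) = (5 + (-10)²)*(-5) = (5 + 100)*(-5) = 105*(-5) = -525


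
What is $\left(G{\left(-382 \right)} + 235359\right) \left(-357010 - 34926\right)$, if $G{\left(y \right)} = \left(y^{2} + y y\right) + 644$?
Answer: $-206883809536$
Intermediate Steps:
$G{\left(y \right)} = 644 + 2 y^{2}$ ($G{\left(y \right)} = \left(y^{2} + y^{2}\right) + 644 = 2 y^{2} + 644 = 644 + 2 y^{2}$)
$\left(G{\left(-382 \right)} + 235359\right) \left(-357010 - 34926\right) = \left(\left(644 + 2 \left(-382\right)^{2}\right) + 235359\right) \left(-357010 - 34926\right) = \left(\left(644 + 2 \cdot 145924\right) + 235359\right) \left(-391936\right) = \left(\left(644 + 291848\right) + 235359\right) \left(-391936\right) = \left(292492 + 235359\right) \left(-391936\right) = 527851 \left(-391936\right) = -206883809536$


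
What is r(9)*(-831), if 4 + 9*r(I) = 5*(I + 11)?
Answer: -8864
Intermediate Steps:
r(I) = 17/3 + 5*I/9 (r(I) = -4/9 + (5*(I + 11))/9 = -4/9 + (5*(11 + I))/9 = -4/9 + (55 + 5*I)/9 = -4/9 + (55/9 + 5*I/9) = 17/3 + 5*I/9)
r(9)*(-831) = (17/3 + (5/9)*9)*(-831) = (17/3 + 5)*(-831) = (32/3)*(-831) = -8864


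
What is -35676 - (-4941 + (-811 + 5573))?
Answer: -35497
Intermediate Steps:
-35676 - (-4941 + (-811 + 5573)) = -35676 - (-4941 + 4762) = -35676 - 1*(-179) = -35676 + 179 = -35497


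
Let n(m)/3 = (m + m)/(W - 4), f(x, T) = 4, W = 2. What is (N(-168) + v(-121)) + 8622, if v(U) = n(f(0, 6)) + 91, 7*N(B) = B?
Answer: 8677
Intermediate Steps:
N(B) = B/7
n(m) = -3*m (n(m) = 3*((m + m)/(2 - 4)) = 3*((2*m)/(-2)) = 3*((2*m)*(-½)) = 3*(-m) = -3*m)
v(U) = 79 (v(U) = -3*4 + 91 = -12 + 91 = 79)
(N(-168) + v(-121)) + 8622 = ((⅐)*(-168) + 79) + 8622 = (-24 + 79) + 8622 = 55 + 8622 = 8677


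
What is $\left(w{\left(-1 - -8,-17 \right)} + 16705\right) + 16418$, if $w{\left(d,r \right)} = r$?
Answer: $33106$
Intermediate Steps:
$\left(w{\left(-1 - -8,-17 \right)} + 16705\right) + 16418 = \left(-17 + 16705\right) + 16418 = 16688 + 16418 = 33106$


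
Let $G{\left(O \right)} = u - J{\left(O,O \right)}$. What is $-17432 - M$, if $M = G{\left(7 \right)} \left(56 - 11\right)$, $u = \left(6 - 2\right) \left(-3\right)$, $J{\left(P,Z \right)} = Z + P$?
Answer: $-16262$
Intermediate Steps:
$J{\left(P,Z \right)} = P + Z$
$u = -12$ ($u = 4 \left(-3\right) = -12$)
$G{\left(O \right)} = -12 - 2 O$ ($G{\left(O \right)} = -12 - \left(O + O\right) = -12 - 2 O$)
$M = -1170$ ($M = \left(-12 - 14\right) \left(56 - 11\right) = \left(-12 - 14\right) 45 = \left(-26\right) 45 = -1170$)
$-17432 - M = -17432 - -1170 = -17432 + 1170 = -16262$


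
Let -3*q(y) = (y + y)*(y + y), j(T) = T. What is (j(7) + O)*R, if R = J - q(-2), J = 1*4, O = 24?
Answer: 868/3 ≈ 289.33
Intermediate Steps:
q(y) = -4*y²/3 (q(y) = -(y + y)*(y + y)/3 = -2*y*2*y/3 = -4*y²/3)
J = 4
R = 28/3 (R = 4 - (-4)*(-2)²/3 = 4 - (-4)*4/3 = 4 - 1*(-16/3) = 4 + 16/3 = 28/3 ≈ 9.3333)
(j(7) + O)*R = (7 + 24)*(28/3) = 31*(28/3) = 868/3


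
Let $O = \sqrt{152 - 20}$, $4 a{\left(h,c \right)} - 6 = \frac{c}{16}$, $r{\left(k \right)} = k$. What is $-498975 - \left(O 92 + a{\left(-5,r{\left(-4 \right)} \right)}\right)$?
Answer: $- \frac{7983623}{16} - 184 \sqrt{33} \approx -5.0003 \cdot 10^{5}$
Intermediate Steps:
$a{\left(h,c \right)} = \frac{3}{2} + \frac{c}{64}$ ($a{\left(h,c \right)} = \frac{3}{2} + \frac{c \frac{1}{16}}{4} = \frac{3}{2} + \frac{\frac{1}{16} c}{4} = \frac{3}{2} + \frac{c}{64}$)
$O = 2 \sqrt{33}$ ($O = \sqrt{132} = 2 \sqrt{33} \approx 11.489$)
$-498975 - \left(O 92 + a{\left(-5,r{\left(-4 \right)} \right)}\right) = -498975 - \left(2 \sqrt{33} \cdot 92 + \left(\frac{3}{2} + \frac{1}{64} \left(-4\right)\right)\right) = -498975 - \left(184 \sqrt{33} + \left(\frac{3}{2} - \frac{1}{16}\right)\right) = -498975 - \left(184 \sqrt{33} + \frac{23}{16}\right) = -498975 - \left(\frac{23}{16} + 184 \sqrt{33}\right) = - \frac{7983623}{16} - 184 \sqrt{33}$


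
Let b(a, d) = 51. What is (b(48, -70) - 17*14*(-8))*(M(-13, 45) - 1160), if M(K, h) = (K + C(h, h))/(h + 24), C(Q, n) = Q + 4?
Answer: -2266780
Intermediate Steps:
C(Q, n) = 4 + Q
M(K, h) = (4 + K + h)/(24 + h) (M(K, h) = (K + (4 + h))/(h + 24) = (4 + K + h)/(24 + h))
(b(48, -70) - 17*14*(-8))*(M(-13, 45) - 1160) = (51 - 17*14*(-8))*((4 - 13 + 45)/(24 + 45) - 1160) = (51 - 238*(-8))*(36/69 - 1160) = (51 + 1904)*((1/69)*36 - 1160) = 1955*(12/23 - 1160) = 1955*(-26668/23) = -2266780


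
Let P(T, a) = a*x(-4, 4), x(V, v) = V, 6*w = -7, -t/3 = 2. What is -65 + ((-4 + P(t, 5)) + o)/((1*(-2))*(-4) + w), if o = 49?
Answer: -2515/41 ≈ -61.341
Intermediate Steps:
t = -6 (t = -3*2 = -6)
w = -7/6 (w = (⅙)*(-7) = -7/6 ≈ -1.1667)
P(T, a) = -4*a (P(T, a) = a*(-4) = -4*a)
-65 + ((-4 + P(t, 5)) + o)/((1*(-2))*(-4) + w) = -65 + ((-4 - 4*5) + 49)/((1*(-2))*(-4) - 7/6) = -65 + ((-4 - 20) + 49)/(-2*(-4) - 7/6) = -65 + (-24 + 49)/(8 - 7/6) = -65 + 25/(41/6) = -65 + 25*(6/41) = -65 + 150/41 = -2515/41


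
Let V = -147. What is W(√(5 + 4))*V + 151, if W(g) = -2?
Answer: 445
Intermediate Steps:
W(√(5 + 4))*V + 151 = -2*(-147) + 151 = 294 + 151 = 445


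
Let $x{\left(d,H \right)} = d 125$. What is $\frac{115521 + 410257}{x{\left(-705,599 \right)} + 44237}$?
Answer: $- \frac{262889}{21944} \approx -11.98$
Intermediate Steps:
$x{\left(d,H \right)} = 125 d$
$\frac{115521 + 410257}{x{\left(-705,599 \right)} + 44237} = \frac{115521 + 410257}{125 \left(-705\right) + 44237} = \frac{525778}{-88125 + 44237} = \frac{525778}{-43888} = 525778 \left(- \frac{1}{43888}\right) = - \frac{262889}{21944}$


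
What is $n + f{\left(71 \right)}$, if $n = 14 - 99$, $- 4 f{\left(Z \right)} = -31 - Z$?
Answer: $- \frac{119}{2} \approx -59.5$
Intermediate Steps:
$f{\left(Z \right)} = \frac{31}{4} + \frac{Z}{4}$ ($f{\left(Z \right)} = - \frac{-31 - Z}{4} = \frac{31}{4} + \frac{Z}{4}$)
$n = -85$ ($n = 14 - 99 = -85$)
$n + f{\left(71 \right)} = -85 + \left(\frac{31}{4} + \frac{1}{4} \cdot 71\right) = -85 + \left(\frac{31}{4} + \frac{71}{4}\right) = -85 + \frac{51}{2} = - \frac{119}{2}$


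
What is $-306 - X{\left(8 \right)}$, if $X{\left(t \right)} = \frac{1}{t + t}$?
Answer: $- \frac{4897}{16} \approx -306.06$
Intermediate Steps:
$X{\left(t \right)} = \frac{1}{2 t}$
$-306 - X{\left(8 \right)} = -306 - \frac{1}{2 \cdot 8} = -306 - \frac{1}{2} \cdot \frac{1}{8} = -306 - \frac{1}{16} = - \frac{4897}{16}$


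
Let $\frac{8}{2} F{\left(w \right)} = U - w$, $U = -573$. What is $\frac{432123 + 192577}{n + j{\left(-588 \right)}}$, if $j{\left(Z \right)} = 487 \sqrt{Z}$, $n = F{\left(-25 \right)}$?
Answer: $- \frac{85583900}{139474141} - \frac{4259204600 i \sqrt{3}}{139474141} \approx -0.61362 - 52.893 i$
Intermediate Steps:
$F{\left(w \right)} = - \frac{573}{4} - \frac{w}{4}$ ($F{\left(w \right)} = \frac{-573 - w}{4} = - \frac{573}{4} - \frac{w}{4}$)
$n = -137$ ($n = - \frac{573}{4} - - \frac{25}{4} = - \frac{573}{4} + \frac{25}{4} = -137$)
$\frac{432123 + 192577}{n + j{\left(-588 \right)}} = \frac{432123 + 192577}{-137 + 487 \sqrt{-588}} = \frac{624700}{-137 + 487 \cdot 14 i \sqrt{3}} = \frac{624700}{-137 + 6818 i \sqrt{3}}$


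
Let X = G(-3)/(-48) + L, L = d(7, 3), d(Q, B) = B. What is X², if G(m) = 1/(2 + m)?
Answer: 21025/2304 ≈ 9.1254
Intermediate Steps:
L = 3
X = 145/48 (X = 1/((2 - 3)*(-48)) + 3 = -1/48/(-1) + 3 = -1*(-1/48) + 3 = 1/48 + 3 = 145/48 ≈ 3.0208)
X² = (145/48)² = 21025/2304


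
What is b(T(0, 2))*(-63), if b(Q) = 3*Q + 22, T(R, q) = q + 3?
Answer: -2331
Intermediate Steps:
T(R, q) = 3 + q
b(Q) = 22 + 3*Q
b(T(0, 2))*(-63) = (22 + 3*(3 + 2))*(-63) = (22 + 3*5)*(-63) = (22 + 15)*(-63) = 37*(-63) = -2331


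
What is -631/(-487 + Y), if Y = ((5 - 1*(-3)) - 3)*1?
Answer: 631/482 ≈ 1.3091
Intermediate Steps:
Y = 5 (Y = ((5 + 3) - 3)*1 = (8 - 3)*1 = 5*1 = 5)
-631/(-487 + Y) = -631/(-487 + 5) = -631/(-482) = -631*(-1/482) = 631/482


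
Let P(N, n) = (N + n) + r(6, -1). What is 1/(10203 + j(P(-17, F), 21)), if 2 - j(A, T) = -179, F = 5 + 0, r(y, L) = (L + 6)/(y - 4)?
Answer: 1/10384 ≈ 9.6302e-5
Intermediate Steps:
r(y, L) = (6 + L)/(-4 + y)
F = 5
P(N, n) = 5/2 + N + n (P(N, n) = (N + n) + (6 - 1)/(-4 + 6) = (N + n) + 5/2 = 5/2 + N + n)
j(A, T) = 181 (j(A, T) = 2 - 1*(-179) = 2 + 179 = 181)
1/(10203 + j(P(-17, F), 21)) = 1/(10203 + 181) = 1/10384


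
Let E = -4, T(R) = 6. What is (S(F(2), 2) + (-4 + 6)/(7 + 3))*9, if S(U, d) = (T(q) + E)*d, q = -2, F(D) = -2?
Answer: 189/5 ≈ 37.800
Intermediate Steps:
S(U, d) = 2*d (S(U, d) = (6 - 4)*d = 2*d)
(S(F(2), 2) + (-4 + 6)/(7 + 3))*9 = (2*2 + (-4 + 6)/(7 + 3))*9 = (4 + 2/10)*9 = (4 + 2*(⅒))*9 = (4 + ⅕)*9 = (21/5)*9 = 189/5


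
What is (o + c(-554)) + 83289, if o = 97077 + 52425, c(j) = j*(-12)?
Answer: 239439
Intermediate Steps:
c(j) = -12*j
o = 149502
(o + c(-554)) + 83289 = (149502 - 12*(-554)) + 83289 = (149502 + 6648) + 83289 = 156150 + 83289 = 239439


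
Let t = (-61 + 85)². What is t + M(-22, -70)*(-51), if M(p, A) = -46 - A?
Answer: -648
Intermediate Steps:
t = 576 (t = 24² = 576)
t + M(-22, -70)*(-51) = 576 + (-46 - 1*(-70))*(-51) = 576 + (-46 + 70)*(-51) = 576 + 24*(-51) = 576 - 1224 = -648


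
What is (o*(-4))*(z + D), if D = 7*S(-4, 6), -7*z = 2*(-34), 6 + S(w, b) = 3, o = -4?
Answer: -1264/7 ≈ -180.57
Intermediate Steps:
S(w, b) = -3 (S(w, b) = -6 + 3 = -3)
z = 68/7 (z = -2*(-34)/7 = -⅐*(-68) = 68/7 ≈ 9.7143)
D = -21 (D = 7*(-3) = -21)
(o*(-4))*(z + D) = (-4*(-4))*(68/7 - 21) = 16*(-79/7) = -1264/7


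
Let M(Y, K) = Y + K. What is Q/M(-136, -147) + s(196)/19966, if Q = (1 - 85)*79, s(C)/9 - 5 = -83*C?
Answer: 91072515/5650378 ≈ 16.118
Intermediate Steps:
M(Y, K) = K + Y
s(C) = 45 - 747*C (s(C) = 45 + 9*(-83*C) = 45 - 747*C)
Q = -6636 (Q = -84*79 = -6636)
Q/M(-136, -147) + s(196)/19966 = -6636/(-147 - 136) + (45 - 747*196)/19966 = -6636/(-283) + (45 - 146412)*(1/19966) = -6636*(-1/283) - 146367*1/19966 = 6636/283 - 146367/19966 = 91072515/5650378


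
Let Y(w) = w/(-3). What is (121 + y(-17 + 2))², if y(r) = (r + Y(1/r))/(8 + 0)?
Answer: 459802249/32400 ≈ 14191.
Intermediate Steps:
Y(w) = -w/3 (Y(w) = w*(-⅓) = -w/3)
y(r) = -1/(24*r) + r/8 (y(r) = (r - 1/(3*r))/(8 + 0) = (r - 1/(3*r))/8 = (r - 1/(3*r))*(⅛) = -1/(24*r) + r/8)
(121 + y(-17 + 2))² = (121 + (-1/(24*(-17 + 2)) + (-17 + 2)/8))² = (121 + (-1/24/(-15) + (⅛)*(-15)))² = (121 + (-1/24*(-1/15) - 15/8))² = (121 + (1/360 - 15/8))² = (121 - 337/180)² = (21443/180)² = 459802249/32400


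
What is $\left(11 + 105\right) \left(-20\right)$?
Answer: $-2320$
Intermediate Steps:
$\left(11 + 105\right) \left(-20\right) = 116 \left(-20\right) = -2320$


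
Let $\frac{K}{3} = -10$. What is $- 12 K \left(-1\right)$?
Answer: $-360$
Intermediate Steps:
$K = -30$ ($K = 3 \left(-10\right) = -30$)
$- 12 K \left(-1\right) = \left(-12\right) \left(-30\right) \left(-1\right) = 360 \left(-1\right) = -360$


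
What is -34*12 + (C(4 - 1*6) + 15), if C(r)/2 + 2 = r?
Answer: -401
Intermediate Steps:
C(r) = -4 + 2*r
-34*12 + (C(4 - 1*6) + 15) = -34*12 + ((-4 + 2*(4 - 1*6)) + 15) = -408 + ((-4 + 2*(4 - 6)) + 15) = -408 + ((-4 + 2*(-2)) + 15) = -408 + ((-4 - 4) + 15) = -408 + (-8 + 15) = -408 + 7 = -401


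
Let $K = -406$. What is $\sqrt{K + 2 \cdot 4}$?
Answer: $i \sqrt{398} \approx 19.95 i$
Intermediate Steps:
$\sqrt{K + 2 \cdot 4} = \sqrt{-406 + 2 \cdot 4} = \sqrt{-406 + 8} = \sqrt{-398} = i \sqrt{398}$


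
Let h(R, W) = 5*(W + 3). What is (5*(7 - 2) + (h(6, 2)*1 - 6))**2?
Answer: 1936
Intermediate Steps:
h(R, W) = 15 + 5*W (h(R, W) = 5*(3 + W) = 15 + 5*W)
(5*(7 - 2) + (h(6, 2)*1 - 6))**2 = (5*(7 - 2) + ((15 + 5*2)*1 - 6))**2 = (5*5 + ((15 + 10)*1 - 6))**2 = (25 + (25*1 - 6))**2 = (25 + (25 - 6))**2 = (25 + 19)**2 = 44**2 = 1936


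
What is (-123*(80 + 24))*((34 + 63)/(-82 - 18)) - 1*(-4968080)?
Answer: 124512206/25 ≈ 4.9805e+6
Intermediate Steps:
(-123*(80 + 24))*((34 + 63)/(-82 - 18)) - 1*(-4968080) = (-123*104)*(97/(-100)) + 4968080 = -1240824*(-1)/100 + 4968080 = -12792*(-97/100) + 4968080 = 310206/25 + 4968080 = 124512206/25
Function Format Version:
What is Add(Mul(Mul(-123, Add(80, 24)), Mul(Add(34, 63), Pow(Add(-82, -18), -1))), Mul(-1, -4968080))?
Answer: Rational(124512206, 25) ≈ 4.9805e+6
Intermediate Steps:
Add(Mul(Mul(-123, Add(80, 24)), Mul(Add(34, 63), Pow(Add(-82, -18), -1))), Mul(-1, -4968080)) = Add(Mul(Mul(-123, 104), Mul(97, Pow(-100, -1))), 4968080) = Add(Mul(-12792, Mul(97, Rational(-1, 100))), 4968080) = Add(Mul(-12792, Rational(-97, 100)), 4968080) = Add(Rational(310206, 25), 4968080) = Rational(124512206, 25)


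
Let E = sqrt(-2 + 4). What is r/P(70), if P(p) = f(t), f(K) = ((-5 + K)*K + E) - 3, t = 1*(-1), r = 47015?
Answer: 141045/7 - 47015*sqrt(2)/7 ≈ 10651.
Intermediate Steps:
t = -1
E = sqrt(2) ≈ 1.4142
f(K) = -3 + sqrt(2) + K*(-5 + K) (f(K) = ((-5 + K)*K + sqrt(2)) - 3 = (K*(-5 + K) + sqrt(2)) - 3 = (sqrt(2) + K*(-5 + K)) - 3 = -3 + sqrt(2) + K*(-5 + K))
P(p) = 3 + sqrt(2) (P(p) = -3 + sqrt(2) + (-1)**2 - 5*(-1) = -3 + sqrt(2) + 1 + 5 = 3 + sqrt(2))
r/P(70) = 47015/(3 + sqrt(2))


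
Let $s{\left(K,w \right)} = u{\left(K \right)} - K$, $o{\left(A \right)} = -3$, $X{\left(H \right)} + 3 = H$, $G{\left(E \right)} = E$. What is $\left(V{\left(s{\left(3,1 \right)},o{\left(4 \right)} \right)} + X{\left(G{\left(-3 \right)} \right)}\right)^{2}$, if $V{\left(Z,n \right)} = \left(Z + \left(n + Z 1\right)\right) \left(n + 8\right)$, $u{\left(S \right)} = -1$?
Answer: $3721$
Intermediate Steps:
$X{\left(H \right)} = -3 + H$
$s{\left(K,w \right)} = -1 - K$
$V{\left(Z,n \right)} = \left(8 + n\right) \left(n + 2 Z\right)$ ($V{\left(Z,n \right)} = \left(Z + \left(n + Z\right)\right) \left(8 + n\right) = \left(Z + \left(Z + n\right)\right) \left(8 + n\right) = \left(n + 2 Z\right) \left(8 + n\right) = \left(8 + n\right) \left(n + 2 Z\right)$)
$\left(V{\left(s{\left(3,1 \right)},o{\left(4 \right)} \right)} + X{\left(G{\left(-3 \right)} \right)}\right)^{2} = \left(\left(\left(-3\right)^{2} + 8 \left(-3\right) + 16 \left(-1 - 3\right) + 2 \left(-1 - 3\right) \left(-3\right)\right) - 6\right)^{2} = \left(\left(9 - 24 + 16 \left(-1 - 3\right) + 2 \left(-1 - 3\right) \left(-3\right)\right) - 6\right)^{2} = \left(\left(9 - 24 + 16 \left(-4\right) + 2 \left(-4\right) \left(-3\right)\right) - 6\right)^{2} = \left(\left(9 - 24 - 64 + 24\right) - 6\right)^{2} = \left(-55 - 6\right)^{2} = \left(-61\right)^{2} = 3721$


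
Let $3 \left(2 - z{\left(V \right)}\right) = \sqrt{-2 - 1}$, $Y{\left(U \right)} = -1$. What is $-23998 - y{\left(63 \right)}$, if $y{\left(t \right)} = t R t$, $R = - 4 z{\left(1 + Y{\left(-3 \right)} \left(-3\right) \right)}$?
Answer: $7754 - 5292 i \sqrt{3} \approx 7754.0 - 9166.0 i$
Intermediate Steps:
$z{\left(V \right)} = 2 - \frac{i \sqrt{3}}{3}$ ($z{\left(V \right)} = 2 - \frac{\sqrt{-2 - 1}}{3} = 2 - \frac{\sqrt{-3}}{3} = 2 - \frac{i \sqrt{3}}{3}$)
$R = -8 + \frac{4 i \sqrt{3}}{3}$ ($R = - 4 \left(2 - \frac{i \sqrt{3}}{3}\right) = -8 + \frac{4 i \sqrt{3}}{3} \approx -8.0 + 2.3094 i$)
$y{\left(t \right)} = t^{2} \left(-8 + \frac{4 i \sqrt{3}}{3}\right)$ ($y{\left(t \right)} = t \left(-8 + \frac{4 i \sqrt{3}}{3}\right) t = t^{2} \left(-8 + \frac{4 i \sqrt{3}}{3}\right)$)
$-23998 - y{\left(63 \right)} = -23998 - \frac{4 \cdot 63^{2} \left(-6 + i \sqrt{3}\right)}{3} = -23998 - \frac{4}{3} \cdot 3969 \left(-6 + i \sqrt{3}\right) = -23998 - \left(-31752 + 5292 i \sqrt{3}\right) = -23998 + \left(31752 - 5292 i \sqrt{3}\right) = 7754 - 5292 i \sqrt{3}$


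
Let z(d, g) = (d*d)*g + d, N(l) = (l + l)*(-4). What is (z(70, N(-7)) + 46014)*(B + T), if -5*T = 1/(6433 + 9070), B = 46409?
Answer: 1152907101398856/77515 ≈ 1.4873e+10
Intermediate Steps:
N(l) = -8*l (N(l) = (2*l)*(-4) = -8*l)
z(d, g) = d + g*d**2 (z(d, g) = d**2*g + d = g*d**2 + d = d + g*d**2)
T = -1/77515 (T = -1/(5*(6433 + 9070)) = -1/5/15503 = -1/5*1/15503 = -1/77515 ≈ -1.2901e-5)
(z(70, N(-7)) + 46014)*(B + T) = (70*(1 + 70*(-8*(-7))) + 46014)*(46409 - 1/77515) = (70*(1 + 70*56) + 46014)*(3597393634/77515) = (70*(1 + 3920) + 46014)*(3597393634/77515) = (70*3921 + 46014)*(3597393634/77515) = (274470 + 46014)*(3597393634/77515) = 320484*(3597393634/77515) = 1152907101398856/77515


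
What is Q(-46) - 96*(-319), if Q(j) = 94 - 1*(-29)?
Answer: 30747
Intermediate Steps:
Q(j) = 123 (Q(j) = 94 + 29 = 123)
Q(-46) - 96*(-319) = 123 - 96*(-319) = 123 - 1*(-30624) = 123 + 30624 = 30747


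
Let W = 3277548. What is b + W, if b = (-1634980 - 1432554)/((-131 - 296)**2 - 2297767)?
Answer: 3466726326779/1057719 ≈ 3.2775e+6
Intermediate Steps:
b = 1533767/1057719 (b = -3067534/((-427)**2 - 2297767) = -3067534/(182329 - 2297767) = -3067534/(-2115438) = -3067534*(-1/2115438) = 1533767/1057719 ≈ 1.4501)
b + W = 1533767/1057719 + 3277548 = 3466726326779/1057719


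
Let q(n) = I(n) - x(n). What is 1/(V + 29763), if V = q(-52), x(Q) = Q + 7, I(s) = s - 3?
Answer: 1/29753 ≈ 3.3610e-5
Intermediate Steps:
I(s) = -3 + s
x(Q) = 7 + Q
q(n) = -10 (q(n) = (-3 + n) - (7 + n) = (-3 + n) + (-7 - n) = -10)
V = -10
1/(V + 29763) = 1/(-10 + 29763) = 1/29753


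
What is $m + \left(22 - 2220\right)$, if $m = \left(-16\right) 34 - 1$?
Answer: $-2743$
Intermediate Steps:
$m = -545$ ($m = -544 - 1 = -545$)
$m + \left(22 - 2220\right) = -545 + \left(22 - 2220\right) = -545 - 2198 = -2743$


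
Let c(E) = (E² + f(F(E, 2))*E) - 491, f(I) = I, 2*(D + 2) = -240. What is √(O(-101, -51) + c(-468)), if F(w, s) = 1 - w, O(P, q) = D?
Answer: I*√1081 ≈ 32.879*I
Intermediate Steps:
D = -122 (D = -2 + (½)*(-240) = -2 - 120 = -122)
O(P, q) = -122
c(E) = -491 + E² + E*(1 - E) (c(E) = (E² + (1 - E)*E) - 491 = (E² + E*(1 - E)) - 491 = -491 + E² + E*(1 - E))
√(O(-101, -51) + c(-468)) = √(-122 + (-491 - 468)) = √(-122 - 959) = √(-1081) = I*√1081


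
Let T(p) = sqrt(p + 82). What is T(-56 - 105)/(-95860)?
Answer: -I*sqrt(79)/95860 ≈ -9.2721e-5*I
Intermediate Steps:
T(p) = sqrt(82 + p)
T(-56 - 105)/(-95860) = sqrt(82 + (-56 - 105))/(-95860) = sqrt(82 - 161)*(-1/95860) = sqrt(-79)*(-1/95860) = (I*sqrt(79))*(-1/95860) = -I*sqrt(79)/95860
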